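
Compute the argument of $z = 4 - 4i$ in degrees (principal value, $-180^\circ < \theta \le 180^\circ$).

θ = arctan(b/a) = arctan(-4/4) (quadrant-adjusted) = -45°


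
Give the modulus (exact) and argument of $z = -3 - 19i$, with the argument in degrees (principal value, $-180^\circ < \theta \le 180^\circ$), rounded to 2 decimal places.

|z| = sqrt((-3)^2 + (-19)^2) = sqrt(370)
arg(z) = arctan(b/a) = arctan(-19/-3) (quadrant-adjusted) = -98.97°


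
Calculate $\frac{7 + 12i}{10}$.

Divisor is real, so divide each part by 10:
= 7/10 + (6/5)i


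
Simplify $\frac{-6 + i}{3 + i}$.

Multiply numerator and denominator by conjugate (3 - i):
= (-6 + i)(3 - i) / (3^2 + 1^2)
= (-17 + 9i) / 10
= -17/10 + (9/10)i


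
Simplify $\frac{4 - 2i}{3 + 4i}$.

Multiply numerator and denominator by conjugate (3 - 4i):
= (4 - 2i)(3 - 4i) / (3^2 + 4^2)
= (4 - 22i) / 25
= 4/25 - (22/25)i


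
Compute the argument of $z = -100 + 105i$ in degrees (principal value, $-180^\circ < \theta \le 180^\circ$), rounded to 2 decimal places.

θ = arctan(b/a) = arctan(105/-100) (quadrant-adjusted) = 133.60°


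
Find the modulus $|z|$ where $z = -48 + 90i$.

|z| = sqrt(a^2 + b^2) = sqrt((-48)^2 + 90^2) = sqrt(10404) = 102


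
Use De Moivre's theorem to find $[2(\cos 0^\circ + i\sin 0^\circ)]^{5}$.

By De Moivre: z^n = r^n(cos(nθ) + i sin(nθ))
= 2^5(cos(5*0°) + i sin(5*0°))
= 32(cos 0° + i sin 0°)
= 32


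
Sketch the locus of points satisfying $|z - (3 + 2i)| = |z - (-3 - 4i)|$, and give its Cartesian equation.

|z - z1| = |z - z2| means z is equidistant from z1 and z2,
i.e. the perpendicular bisector of the segment from (3, 2) to (-3, -4) (midpoint (0, -1)).
With z = x + yi, square both sides:
(x - 3)^2 + (y - 2)^2 = (x - (-3))^2 + (y - (-4))^2
The x^2 and y^2 terms cancel: -12x + (-12)y = 25 - 13 = 12
Simplify: x + y = -1
Locus: Perpendicular bisector of the segment from (3, 2) to (-3, -4): the line x + y = -1


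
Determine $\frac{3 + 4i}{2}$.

Divisor is real, so divide each part by 2:
= 3/2 + 2i


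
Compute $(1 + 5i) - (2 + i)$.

(1 - 2) + (5 - 1)i = -1 + 4i


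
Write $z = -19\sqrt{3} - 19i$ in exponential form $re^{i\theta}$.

r = |z| = sqrt((-19*sqrt(3))^2 + (-19)^2) = sqrt(1083 + 361) = sqrt(1444) = 38
θ = arctan(b/a) = arctan(-19/-32.909) (quadrant-adjusted) = 210° = 7π/6
z = 38e^(i*7π/6)


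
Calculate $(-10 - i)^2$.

(a + bi)^2 = a^2 - b^2 + 2abi
= (-10)^2 - (-1)^2 + 2*(-10)*(-1)i
= 99 + 20i


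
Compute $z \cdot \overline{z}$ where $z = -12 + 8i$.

z * conjugate(z) = |z|^2 = a^2 + b^2
= (-12)^2 + 8^2 = 208


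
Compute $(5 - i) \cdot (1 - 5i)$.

(a1*a2 - b1*b2) + (a1*b2 + b1*a2)i
= (5 - 5) + (-25 + (-1))i
= -26i


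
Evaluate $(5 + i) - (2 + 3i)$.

(5 - 2) + (1 - 3)i = 3 - 2i


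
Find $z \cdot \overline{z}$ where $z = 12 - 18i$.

z * conjugate(z) = |z|^2 = a^2 + b^2
= 12^2 + (-18)^2 = 468


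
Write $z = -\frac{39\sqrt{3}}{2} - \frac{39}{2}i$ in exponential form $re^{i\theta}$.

r = |z| = sqrt((-39*sqrt(3)/2)^2 + (-39/2)^2) = sqrt(4563/4 + 1521/4) = sqrt(1521) = 39
θ = arctan(b/a) = arctan(-19.5/-33.775) (quadrant-adjusted) = 210° = 7π/6
z = 39e^(i*7π/6)


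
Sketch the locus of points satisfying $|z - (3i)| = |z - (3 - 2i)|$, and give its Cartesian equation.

|z - z1| = |z - z2| means z is equidistant from z1 and z2,
i.e. the perpendicular bisector of the segment from (0, 3) to (3, -2) (midpoint (3/2, 1/2)).
With z = x + yi, square both sides:
(x - 0)^2 + (y - 3)^2 = (x - 3)^2 + (y - (-2))^2
The x^2 and y^2 terms cancel: 6x + (-10)y = 13 - 9 = 4
Simplify: 3x - 5y = 2
Locus: Perpendicular bisector of the segment from (0, 3) to (3, -2): the line 3x - 5y = 2


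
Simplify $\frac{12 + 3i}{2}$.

Divisor is real, so divide each part by 2:
= 6 + (3/2)i


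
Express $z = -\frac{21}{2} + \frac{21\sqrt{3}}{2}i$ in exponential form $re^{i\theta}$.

r = |z| = sqrt((-21/2)^2 + (21*sqrt(3)/2)^2) = sqrt(441/4 + 1323/4) = sqrt(441) = 21
θ = arctan(b/a) = arctan(18.1865/-10.5) (quadrant-adjusted) = 120° = 2π/3
z = 21e^(i*2π/3)


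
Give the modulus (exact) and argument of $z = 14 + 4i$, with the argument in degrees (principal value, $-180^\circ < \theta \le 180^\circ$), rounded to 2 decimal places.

|z| = sqrt(14^2 + 4^2) = sqrt(212)
arg(z) = arctan(b/a) = arctan(4/14) (quadrant-adjusted) = 15.95°


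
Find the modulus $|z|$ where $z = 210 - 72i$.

|z| = sqrt(a^2 + b^2) = sqrt(210^2 + (-72)^2) = sqrt(49284) = 222


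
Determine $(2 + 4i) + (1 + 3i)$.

(2 + 1) + (4 + 3)i = 3 + 7i


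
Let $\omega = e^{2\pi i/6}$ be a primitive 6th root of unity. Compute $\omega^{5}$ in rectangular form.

ω^5 = e^(2πi·5/6) = e^(i·5π/3)
= cos(5π/3) + i sin(5π/3)
= 1/2 - (sqrt(3)/2)i


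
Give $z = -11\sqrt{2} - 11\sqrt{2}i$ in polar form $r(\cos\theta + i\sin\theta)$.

r = |z| = sqrt(a^2 + b^2) = sqrt((-11*sqrt(2))^2 + (-11*sqrt(2))^2) = sqrt(242 + 242) = sqrt(484) = 22
θ = arctan(b/a) = arctan(-15.5563/-15.5563) (quadrant-adjusted) = 225°
z = 22(cos 225° + i sin 225°)


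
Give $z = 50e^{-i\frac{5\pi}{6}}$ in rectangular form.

a = r cos θ = 50 * -sqrt(3)/2 = -25*sqrt(3)
b = r sin θ = 50 * -1/2 = -25
z = -25*sqrt(3) - 25i


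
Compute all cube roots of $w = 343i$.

|w| = 343, arg(w) = 90°
Root modulus = 343^(1/3) = 7
Root arguments: θ_k = (90° + 360°k)/3 for k = 0, 1, ..., 2
Roots: 7*sqrt(3)/2 + (7/2)i, -7*sqrt(3)/2 + (7/2)i, -7i


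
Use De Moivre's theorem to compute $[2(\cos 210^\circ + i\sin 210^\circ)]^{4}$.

By De Moivre: z^n = r^n(cos(nθ) + i sin(nθ))
= 2^4(cos(4*210°) + i sin(4*210°))
= 16(cos 120° + i sin 120°)
= -8 + 8*sqrt(3)i


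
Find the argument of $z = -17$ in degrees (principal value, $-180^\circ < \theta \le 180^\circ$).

b = 0 and a < 0, so z lies on the negative real axis: θ = 180°


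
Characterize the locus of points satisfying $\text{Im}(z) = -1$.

Im(z) = y where z = x + yi; the equation y = -1 is satisfied by all points with that y-coordinate
Locus: Horizontal line y = -1


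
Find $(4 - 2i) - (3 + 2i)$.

(4 - 3) + (-2 - 2)i = 1 - 4i


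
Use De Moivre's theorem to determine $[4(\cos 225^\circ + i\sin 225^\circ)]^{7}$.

By De Moivre: z^n = r^n(cos(nθ) + i sin(nθ))
= 4^7(cos(7*225°) + i sin(7*225°))
= 16384(cos 135° + i sin 135°)
= -8192*sqrt(2) + 8192*sqrt(2)i


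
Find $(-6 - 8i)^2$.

(a + bi)^2 = a^2 - b^2 + 2abi
= (-6)^2 - (-8)^2 + 2*(-6)*(-8)i
= -28 + 96i


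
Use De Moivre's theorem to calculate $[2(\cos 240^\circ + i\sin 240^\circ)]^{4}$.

By De Moivre: z^n = r^n(cos(nθ) + i sin(nθ))
= 2^4(cos(4*240°) + i sin(4*240°))
= 16(cos 240° + i sin 240°)
= -8 - 8*sqrt(3)i


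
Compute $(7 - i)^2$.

(a + bi)^2 = a^2 - b^2 + 2abi
= 7^2 - (-1)^2 + 2*7*(-1)i
= 48 - 14i


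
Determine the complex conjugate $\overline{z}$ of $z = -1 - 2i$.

If z = a + bi, then conjugate(z) = a - bi
conjugate(-1 - 2i) = -1 + 2i


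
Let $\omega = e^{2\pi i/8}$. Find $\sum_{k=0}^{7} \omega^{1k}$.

Let ζ = ω^1 = e^(2πi·1/8). Since 8 ∤ 1, ζ ≠ 1.
Sum = Σ_{k=0}^{7} ζ^k = (ζ^8 - 1)/(ζ - 1) = (ω^{1·8} - 1)/(ζ - 1) = (1 - 1)/(ζ - 1) = 0


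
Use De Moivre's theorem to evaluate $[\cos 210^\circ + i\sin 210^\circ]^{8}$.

By De Moivre: z^n = r^n(cos(nθ) + i sin(nθ))
= 1^8(cos(8*210°) + i sin(8*210°))
= 1(cos 240° + i sin 240°)
= -1/2 - (sqrt(3)/2)i


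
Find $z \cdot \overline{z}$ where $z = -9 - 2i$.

z * conjugate(z) = |z|^2 = a^2 + b^2
= (-9)^2 + (-2)^2 = 85


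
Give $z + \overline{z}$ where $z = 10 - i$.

z + conjugate(z) = (a + bi) + (a - bi) = 2a
= 2 * 10 = 20


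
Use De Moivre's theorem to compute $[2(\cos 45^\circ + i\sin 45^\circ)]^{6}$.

By De Moivre: z^n = r^n(cos(nθ) + i sin(nθ))
= 2^6(cos(6*45°) + i sin(6*45°))
= 64(cos 270° + i sin 270°)
= -64i


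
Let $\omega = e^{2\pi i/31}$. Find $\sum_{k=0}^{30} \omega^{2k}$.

Let ζ = ω^2 = e^(2πi·2/31). Since 31 ∤ 2, ζ ≠ 1.
Sum = Σ_{k=0}^{30} ζ^k = (ζ^31 - 1)/(ζ - 1) = (ω^{2·31} - 1)/(ζ - 1) = (1 - 1)/(ζ - 1) = 0


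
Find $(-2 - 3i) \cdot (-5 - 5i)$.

(a1*a2 - b1*b2) + (a1*b2 + b1*a2)i
= (10 - 15) + (10 + 15)i
= -5 + 25i


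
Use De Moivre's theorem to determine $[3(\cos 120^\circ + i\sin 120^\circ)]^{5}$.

By De Moivre: z^n = r^n(cos(nθ) + i sin(nθ))
= 3^5(cos(5*120°) + i sin(5*120°))
= 243(cos 240° + i sin 240°)
= -243/2 - (243*sqrt(3)/2)i


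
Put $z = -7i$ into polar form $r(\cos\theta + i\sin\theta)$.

r = |z| = sqrt(a^2 + b^2) = sqrt((0)^2 + (-7)^2) = sqrt(0 + 49) = sqrt(49) = 7
a = 0 and b < 0, so z lies on the negative imaginary axis: θ = 270°
z = 7(cos 270° + i sin 270°)


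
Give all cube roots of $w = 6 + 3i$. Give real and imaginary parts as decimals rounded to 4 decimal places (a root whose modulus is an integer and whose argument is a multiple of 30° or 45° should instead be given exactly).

|w| = sqrt(45) ≈ 6.708204, arg(w) ≈ 26.565051°
Root modulus = sqrt(45)^(1/3) ≈ 1.885973
Root arguments: θ_k = (arg(w) + 360°k)/3 for k = 0, 1, ..., 2
Compute each root as (root modulus)(cos θ_k + i sin θ_k) using full-precision intermediates, then round to 4 decimal places.
Roots: 1.8635 + 0.2903i, -1.1832 + 1.4687i, -0.6803 - 1.7590i


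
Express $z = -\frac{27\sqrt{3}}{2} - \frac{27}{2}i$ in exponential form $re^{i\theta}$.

r = |z| = sqrt((-27*sqrt(3)/2)^2 + (-27/2)^2) = sqrt(2187/4 + 729/4) = sqrt(729) = 27
θ = arctan(b/a) = arctan(-13.5/-23.3827) (quadrant-adjusted) = -150° = -5π/6
z = 27e^(-i*5π/6)


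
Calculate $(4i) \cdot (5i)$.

(a1*a2 - b1*b2) + (a1*b2 + b1*a2)i
= (0 - 20) + (0 + 0)i
= -20


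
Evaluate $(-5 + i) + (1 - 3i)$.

(-5 + 1) + (1 + (-3))i = -4 - 2i


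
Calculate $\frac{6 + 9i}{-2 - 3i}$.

Multiply numerator and denominator by conjugate (-2 + 3i):
= (6 + 9i)(-2 + 3i) / ((-2)^2 + (-3)^2)
= (-39) / 13
= -3


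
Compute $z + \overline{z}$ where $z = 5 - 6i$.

z + conjugate(z) = (a + bi) + (a - bi) = 2a
= 2 * 5 = 10


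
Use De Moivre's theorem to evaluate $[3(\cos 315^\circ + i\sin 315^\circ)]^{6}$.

By De Moivre: z^n = r^n(cos(nθ) + i sin(nθ))
= 3^6(cos(6*315°) + i sin(6*315°))
= 729(cos 90° + i sin 90°)
= 729i


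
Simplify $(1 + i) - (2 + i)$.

(1 - 2) + (1 - 1)i = -1


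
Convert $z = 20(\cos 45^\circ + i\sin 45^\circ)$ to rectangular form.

a = r cos θ = 20 * sqrt(2)/2 = 10*sqrt(2)
b = r sin θ = 20 * sqrt(2)/2 = 10*sqrt(2)
z = 10*sqrt(2) + 10*sqrt(2)i


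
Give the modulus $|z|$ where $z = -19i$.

|z| = sqrt(a^2 + b^2) = sqrt(0^2 + (-19)^2) = sqrt(361) = 19


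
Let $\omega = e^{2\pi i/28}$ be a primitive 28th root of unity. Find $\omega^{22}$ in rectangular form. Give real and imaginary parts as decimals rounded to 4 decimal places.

ω^22 = e^(2πi·22/28) = e^(i·11π/7)
= cos(11π/7) + i sin(11π/7)
= 0.2225 - 0.9749i


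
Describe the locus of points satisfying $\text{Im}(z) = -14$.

Im(z) = y where z = x + yi; the equation y = -14 is satisfied by all points with that y-coordinate
Locus: Horizontal line y = -14


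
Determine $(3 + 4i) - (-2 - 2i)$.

(3 - (-2)) + (4 - (-2))i = 5 + 6i


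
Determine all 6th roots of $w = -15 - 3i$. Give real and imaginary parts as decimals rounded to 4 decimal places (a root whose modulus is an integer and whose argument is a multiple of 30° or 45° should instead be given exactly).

|w| = sqrt(234) ≈ 15.297059, arg(w) ≈ 191.309932°
Root modulus = sqrt(234)^(1/6) ≈ 1.575559
Root arguments: θ_k = (arg(w) + 360°k)/6 for k = 0, 1, ..., 5
Compute each root as (root modulus)(cos θ_k + i sin θ_k) using full-precision intermediates, then round to 4 decimal places.
Roots: 1.3378 + 0.8322i, -0.0518 + 1.5747i, -1.3896 + 0.7425i, -1.3378 - 0.8322i, 0.0518 - 1.5747i, 1.3896 - 0.7425i


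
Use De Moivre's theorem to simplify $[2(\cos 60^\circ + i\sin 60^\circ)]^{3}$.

By De Moivre: z^n = r^n(cos(nθ) + i sin(nθ))
= 2^3(cos(3*60°) + i sin(3*60°))
= 8(cos 180° + i sin 180°)
= -8


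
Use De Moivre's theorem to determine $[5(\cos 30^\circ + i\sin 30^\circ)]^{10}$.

By De Moivre: z^n = r^n(cos(nθ) + i sin(nθ))
= 5^10(cos(10*30°) + i sin(10*30°))
= 9765625(cos 300° + i sin 300°)
= 9765625/2 - (9765625*sqrt(3)/2)i


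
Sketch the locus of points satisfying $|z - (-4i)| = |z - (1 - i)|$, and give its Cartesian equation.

|z - z1| = |z - z2| means z is equidistant from z1 and z2,
i.e. the perpendicular bisector of the segment from (0, -4) to (1, -1) (midpoint (1/2, -5/2)).
With z = x + yi, square both sides:
(x - 0)^2 + (y - (-4))^2 = (x - 1)^2 + (y - (-1))^2
The x^2 and y^2 terms cancel: 2x + 6y = 2 - 16 = -14
Simplify: x + 3y = -7
Locus: Perpendicular bisector of the segment from (0, -4) to (1, -1): the line x + 3y = -7


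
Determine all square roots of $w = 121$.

|w| = 121, arg(w) = 0°
Root modulus = 121^(1/2) = 11
Root arguments: θ_k = (0° + 360°k)/2 for k = 0, 1, ..., 1
Roots: 11, -11


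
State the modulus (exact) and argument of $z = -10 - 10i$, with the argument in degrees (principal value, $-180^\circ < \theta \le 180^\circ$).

|z| = sqrt((-10)^2 + (-10)^2) = sqrt(200)
arg(z) = arctan(b/a) = arctan(-10/-10) (quadrant-adjusted) = -135°


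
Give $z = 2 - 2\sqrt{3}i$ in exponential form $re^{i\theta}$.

r = |z| = sqrt((2)^2 + (-2*sqrt(3))^2) = sqrt(4 + 12) = sqrt(16) = 4
θ = arctan(b/a) = arctan(-3.4641/2) (quadrant-adjusted) = -60° = -π/3
z = 4e^(-i*π/3)


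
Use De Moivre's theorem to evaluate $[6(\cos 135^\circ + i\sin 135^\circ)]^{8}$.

By De Moivre: z^n = r^n(cos(nθ) + i sin(nθ))
= 6^8(cos(8*135°) + i sin(8*135°))
= 1679616(cos 0° + i sin 0°)
= 1679616


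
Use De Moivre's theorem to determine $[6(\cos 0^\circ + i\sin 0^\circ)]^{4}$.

By De Moivre: z^n = r^n(cos(nθ) + i sin(nθ))
= 6^4(cos(4*0°) + i sin(4*0°))
= 1296(cos 0° + i sin 0°)
= 1296


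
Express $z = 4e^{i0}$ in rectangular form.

a = r cos θ = 4 * 1 = 4
b = r sin θ = 4 * 0 = 0
z = 4


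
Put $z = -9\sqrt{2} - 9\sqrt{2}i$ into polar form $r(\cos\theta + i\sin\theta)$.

r = |z| = sqrt(a^2 + b^2) = sqrt((-9*sqrt(2))^2 + (-9*sqrt(2))^2) = sqrt(162 + 162) = sqrt(324) = 18
θ = arctan(b/a) = arctan(-12.7279/-12.7279) (quadrant-adjusted) = 225°
z = 18(cos 225° + i sin 225°)


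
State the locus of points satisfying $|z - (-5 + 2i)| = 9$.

|z - z0| = r describes a circle centered at z0 with radius r
Here z0 = -5 + 2i and r = 9
Locus: Circle centered at (-5, 2) with radius 9


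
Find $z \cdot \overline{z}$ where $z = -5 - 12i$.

z * conjugate(z) = |z|^2 = a^2 + b^2
= (-5)^2 + (-12)^2 = 169


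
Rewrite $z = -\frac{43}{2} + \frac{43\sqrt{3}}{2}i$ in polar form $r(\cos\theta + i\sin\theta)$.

r = |z| = sqrt(a^2 + b^2) = sqrt((-43/2)^2 + (43*sqrt(3)/2)^2) = sqrt(1849/4 + 5547/4) = sqrt(1849) = 43
θ = arctan(b/a) = arctan(37.2391/-21.5) (quadrant-adjusted) = 120°
z = 43(cos 120° + i sin 120°)


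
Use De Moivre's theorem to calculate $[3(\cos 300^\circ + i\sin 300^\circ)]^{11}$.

By De Moivre: z^n = r^n(cos(nθ) + i sin(nθ))
= 3^11(cos(11*300°) + i sin(11*300°))
= 177147(cos 60° + i sin 60°)
= 177147/2 + (177147*sqrt(3)/2)i


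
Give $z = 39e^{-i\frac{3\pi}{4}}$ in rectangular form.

a = r cos θ = 39 * -sqrt(2)/2 = -39*sqrt(2)/2
b = r sin θ = 39 * -sqrt(2)/2 = -39*sqrt(2)/2
z = -39*sqrt(2)/2 - (39*sqrt(2)/2)i


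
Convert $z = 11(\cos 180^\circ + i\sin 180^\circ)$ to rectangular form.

a = r cos θ = 11 * -1 = -11
b = r sin θ = 11 * 0 = 0
z = -11


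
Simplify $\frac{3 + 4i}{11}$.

Divisor is real, so divide each part by 11:
= 3/11 + (4/11)i


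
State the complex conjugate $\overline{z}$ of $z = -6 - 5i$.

If z = a + bi, then conjugate(z) = a - bi
conjugate(-6 - 5i) = -6 + 5i


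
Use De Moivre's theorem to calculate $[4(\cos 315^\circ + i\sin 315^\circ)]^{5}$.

By De Moivre: z^n = r^n(cos(nθ) + i sin(nθ))
= 4^5(cos(5*315°) + i sin(5*315°))
= 1024(cos 135° + i sin 135°)
= -512*sqrt(2) + 512*sqrt(2)i


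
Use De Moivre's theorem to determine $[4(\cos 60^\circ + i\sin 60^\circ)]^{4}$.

By De Moivre: z^n = r^n(cos(nθ) + i sin(nθ))
= 4^4(cos(4*60°) + i sin(4*60°))
= 256(cos 240° + i sin 240°)
= -128 - 128*sqrt(3)i


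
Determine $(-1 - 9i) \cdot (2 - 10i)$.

(a1*a2 - b1*b2) + (a1*b2 + b1*a2)i
= (-2 - 90) + (10 + (-18))i
= -92 - 8i


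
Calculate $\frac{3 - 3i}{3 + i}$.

Multiply numerator and denominator by conjugate (3 - i):
= (3 - 3i)(3 - i) / (3^2 + 1^2)
= (6 - 12i) / 10
Divide through by 2: (3 - 6i) / 5
= 3/5 - (6/5)i


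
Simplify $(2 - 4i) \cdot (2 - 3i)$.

(a1*a2 - b1*b2) + (a1*b2 + b1*a2)i
= (4 - 12) + (-6 + (-8))i
= -8 - 14i


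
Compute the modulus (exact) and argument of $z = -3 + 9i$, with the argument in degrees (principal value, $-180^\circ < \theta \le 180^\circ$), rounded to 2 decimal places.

|z| = sqrt((-3)^2 + 9^2) = sqrt(90)
arg(z) = arctan(b/a) = arctan(9/-3) (quadrant-adjusted) = 108.43°


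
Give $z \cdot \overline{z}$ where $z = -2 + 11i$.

z * conjugate(z) = |z|^2 = a^2 + b^2
= (-2)^2 + 11^2 = 125


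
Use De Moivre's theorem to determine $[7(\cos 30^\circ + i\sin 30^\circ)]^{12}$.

By De Moivre: z^n = r^n(cos(nθ) + i sin(nθ))
= 7^12(cos(12*30°) + i sin(12*30°))
= 13841287201(cos 0° + i sin 0°)
= 13841287201


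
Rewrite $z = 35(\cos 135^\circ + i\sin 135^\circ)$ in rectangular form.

a = r cos θ = 35 * -sqrt(2)/2 = -35*sqrt(2)/2
b = r sin θ = 35 * sqrt(2)/2 = 35*sqrt(2)/2
z = -35*sqrt(2)/2 + (35*sqrt(2)/2)i


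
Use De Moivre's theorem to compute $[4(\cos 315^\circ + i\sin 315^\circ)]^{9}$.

By De Moivre: z^n = r^n(cos(nθ) + i sin(nθ))
= 4^9(cos(9*315°) + i sin(9*315°))
= 262144(cos 315° + i sin 315°)
= 131072*sqrt(2) - 131072*sqrt(2)i


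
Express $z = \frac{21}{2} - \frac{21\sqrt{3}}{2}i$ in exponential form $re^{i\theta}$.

r = |z| = sqrt((21/2)^2 + (-21*sqrt(3)/2)^2) = sqrt(441/4 + 1323/4) = sqrt(441) = 21
θ = arctan(b/a) = arctan(-18.1865/10.5) (quadrant-adjusted) = -60° = -π/3
z = 21e^(-i*π/3)


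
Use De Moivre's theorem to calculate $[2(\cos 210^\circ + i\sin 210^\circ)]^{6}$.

By De Moivre: z^n = r^n(cos(nθ) + i sin(nθ))
= 2^6(cos(6*210°) + i sin(6*210°))
= 64(cos 180° + i sin 180°)
= -64


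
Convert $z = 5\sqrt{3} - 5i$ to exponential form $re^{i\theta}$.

r = |z| = sqrt((5*sqrt(3))^2 + (-5)^2) = sqrt(75 + 25) = sqrt(100) = 10
θ = arctan(b/a) = arctan(-5/8.6603) (quadrant-adjusted) = -30° = -π/6
z = 10e^(-i*π/6)


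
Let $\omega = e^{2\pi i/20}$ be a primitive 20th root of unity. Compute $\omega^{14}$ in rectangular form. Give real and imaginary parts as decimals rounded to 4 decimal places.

ω^14 = e^(2πi·14/20) = e^(i·7π/5)
= cos(7π/5) + i sin(7π/5)
= -0.3090 - 0.9511i


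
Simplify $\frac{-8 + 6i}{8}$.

Divisor is real, so divide each part by 8:
= -1 + (3/4)i


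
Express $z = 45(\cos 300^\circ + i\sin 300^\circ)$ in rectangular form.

a = r cos θ = 45 * 1/2 = 45/2
b = r sin θ = 45 * -sqrt(3)/2 = -45*sqrt(3)/2
z = 45/2 - (45*sqrt(3)/2)i


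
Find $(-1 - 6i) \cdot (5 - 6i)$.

(a1*a2 - b1*b2) + (a1*b2 + b1*a2)i
= (-5 - 36) + (6 + (-30))i
= -41 - 24i


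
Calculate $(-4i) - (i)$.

(0 - 0) + (-4 - 1)i = -5i


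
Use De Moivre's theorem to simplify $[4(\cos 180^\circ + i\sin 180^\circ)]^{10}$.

By De Moivre: z^n = r^n(cos(nθ) + i sin(nθ))
= 4^10(cos(10*180°) + i sin(10*180°))
= 1048576(cos 0° + i sin 0°)
= 1048576


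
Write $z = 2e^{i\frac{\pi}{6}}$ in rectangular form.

a = r cos θ = 2 * sqrt(3)/2 = sqrt(3)
b = r sin θ = 2 * 1/2 = 1
z = sqrt(3) + i


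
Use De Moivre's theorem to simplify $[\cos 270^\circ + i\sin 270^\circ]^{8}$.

By De Moivre: z^n = r^n(cos(nθ) + i sin(nθ))
= 1^8(cos(8*270°) + i sin(8*270°))
= 1(cos 0° + i sin 0°)
= 1


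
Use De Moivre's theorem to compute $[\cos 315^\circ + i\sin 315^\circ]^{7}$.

By De Moivre: z^n = r^n(cos(nθ) + i sin(nθ))
= 1^7(cos(7*315°) + i sin(7*315°))
= 1(cos 45° + i sin 45°)
= sqrt(2)/2 + (sqrt(2)/2)i


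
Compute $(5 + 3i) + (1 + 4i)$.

(5 + 1) + (3 + 4)i = 6 + 7i


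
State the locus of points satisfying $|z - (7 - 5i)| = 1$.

|z - z0| = r describes a circle centered at z0 with radius r
Here z0 = 7 - 5i and r = 1
Locus: Circle centered at (7, -5) with radius 1


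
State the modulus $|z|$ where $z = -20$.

|z| = sqrt(a^2 + b^2) = sqrt((-20)^2 + 0^2) = sqrt(400) = 20


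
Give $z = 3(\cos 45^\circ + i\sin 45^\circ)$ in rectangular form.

a = r cos θ = 3 * sqrt(2)/2 = 3*sqrt(2)/2
b = r sin θ = 3 * sqrt(2)/2 = 3*sqrt(2)/2
z = 3*sqrt(2)/2 + (3*sqrt(2)/2)i


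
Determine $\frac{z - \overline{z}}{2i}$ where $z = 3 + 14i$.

z - conjugate(z) = 2bi
(z - conjugate(z))/(2i) = 2bi/(2i) = b = 14


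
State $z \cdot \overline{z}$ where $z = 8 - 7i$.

z * conjugate(z) = |z|^2 = a^2 + b^2
= 8^2 + (-7)^2 = 113


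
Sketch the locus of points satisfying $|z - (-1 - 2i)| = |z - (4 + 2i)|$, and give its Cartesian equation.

|z - z1| = |z - z2| means z is equidistant from z1 and z2,
i.e. the perpendicular bisector of the segment from (-1, -2) to (4, 2) (midpoint (3/2, 0)).
With z = x + yi, square both sides:
(x - (-1))^2 + (y - (-2))^2 = (x - 4)^2 + (y - 2)^2
The x^2 and y^2 terms cancel: 10x + 8y = 20 - 5 = 15
Simplify: 10x + 8y = 15
Locus: Perpendicular bisector of the segment from (-1, -2) to (4, 2): the line 10x + 8y = 15


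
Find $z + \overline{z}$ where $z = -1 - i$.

z + conjugate(z) = (a + bi) + (a - bi) = 2a
= 2 * (-1) = -2


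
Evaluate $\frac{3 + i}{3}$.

Divisor is real, so divide each part by 3:
= 1 + (1/3)i


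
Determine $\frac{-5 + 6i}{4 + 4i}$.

Multiply numerator and denominator by conjugate (4 - 4i):
= (-5 + 6i)(4 - 4i) / (4^2 + 4^2)
= (4 + 44i) / 32
Divide through by 4: (1 + 11i) / 8
= 1/8 + (11/8)i


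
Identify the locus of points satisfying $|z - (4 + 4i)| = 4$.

|z - z0| = r describes a circle centered at z0 with radius r
Here z0 = 4 + 4i and r = 4
Locus: Circle centered at (4, 4) with radius 4


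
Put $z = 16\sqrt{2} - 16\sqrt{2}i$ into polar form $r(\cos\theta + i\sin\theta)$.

r = |z| = sqrt(a^2 + b^2) = sqrt((16*sqrt(2))^2 + (-16*sqrt(2))^2) = sqrt(512 + 512) = sqrt(1024) = 32
θ = arctan(b/a) = arctan(-22.6274/22.6274) (quadrant-adjusted) = 315°
z = 32(cos 315° + i sin 315°)


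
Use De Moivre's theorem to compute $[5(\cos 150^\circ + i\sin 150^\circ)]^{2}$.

By De Moivre: z^n = r^n(cos(nθ) + i sin(nθ))
= 5^2(cos(2*150°) + i sin(2*150°))
= 25(cos 300° + i sin 300°)
= 25/2 - (25*sqrt(3)/2)i


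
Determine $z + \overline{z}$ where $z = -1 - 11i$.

z + conjugate(z) = (a + bi) + (a - bi) = 2a
= 2 * (-1) = -2


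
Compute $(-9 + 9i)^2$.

(a + bi)^2 = a^2 - b^2 + 2abi
= (-9)^2 - 9^2 + 2*(-9)*9i
= -162i


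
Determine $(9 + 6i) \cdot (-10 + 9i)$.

(a1*a2 - b1*b2) + (a1*b2 + b1*a2)i
= (-90 - 54) + (81 + (-60))i
= -144 + 21i


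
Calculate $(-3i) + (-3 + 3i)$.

(0 + (-3)) + (-3 + 3)i = -3


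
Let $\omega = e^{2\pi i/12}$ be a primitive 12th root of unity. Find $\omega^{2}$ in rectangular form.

ω^2 = e^(2πi·2/12) = e^(i·1π/3)
= cos(1π/3) + i sin(1π/3)
= 1/2 + (sqrt(3)/2)i


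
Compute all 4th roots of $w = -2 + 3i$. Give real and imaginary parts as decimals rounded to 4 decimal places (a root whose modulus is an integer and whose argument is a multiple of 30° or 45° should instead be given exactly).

|w| = sqrt(13) ≈ 3.605551, arg(w) ≈ 123.690068°
Root modulus = sqrt(13)^(1/4) ≈ 1.377980
Root arguments: θ_k = (arg(w) + 360°k)/4 for k = 0, 1, ..., 3
Compute each root as (root modulus)(cos θ_k + i sin θ_k) using full-precision intermediates, then round to 4 decimal places.
Roots: 1.1821 + 0.7081i, -0.7081 + 1.1821i, -1.1821 - 0.7081i, 0.7081 - 1.1821i


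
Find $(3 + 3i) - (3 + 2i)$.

(3 - 3) + (3 - 2)i = i


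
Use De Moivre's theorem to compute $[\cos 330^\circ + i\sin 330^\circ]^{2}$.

By De Moivre: z^n = r^n(cos(nθ) + i sin(nθ))
= 1^2(cos(2*330°) + i sin(2*330°))
= 1(cos 300° + i sin 300°)
= 1/2 - (sqrt(3)/2)i


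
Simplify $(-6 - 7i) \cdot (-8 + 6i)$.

(a1*a2 - b1*b2) + (a1*b2 + b1*a2)i
= (48 - (-42)) + (-36 + 56)i
= 90 + 20i


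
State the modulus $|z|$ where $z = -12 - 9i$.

|z| = sqrt(a^2 + b^2) = sqrt((-12)^2 + (-9)^2) = sqrt(225) = 15


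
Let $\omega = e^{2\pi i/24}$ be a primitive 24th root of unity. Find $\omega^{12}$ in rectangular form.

ω^12 = e^(2πi·12/24) = e^(i·1π)
= cos(1π) + i sin(1π)
= -1


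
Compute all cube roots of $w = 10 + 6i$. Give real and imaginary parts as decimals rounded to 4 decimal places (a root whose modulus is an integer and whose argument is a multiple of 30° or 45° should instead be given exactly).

|w| = sqrt(136) ≈ 11.661904, arg(w) ≈ 30.963757°
Root modulus = sqrt(136)^(1/3) ≈ 2.267722
Root arguments: θ_k = (arg(w) + 360°k)/3 for k = 0, 1, ..., 2
Compute each root as (root modulus)(cos θ_k + i sin θ_k) using full-precision intermediates, then round to 4 decimal places.
Roots: 2.2310 + 0.4063i, -1.4674 + 1.7290i, -0.7636 - 2.1353i


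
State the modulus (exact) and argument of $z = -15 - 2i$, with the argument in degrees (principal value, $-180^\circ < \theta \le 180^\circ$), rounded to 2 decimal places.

|z| = sqrt((-15)^2 + (-2)^2) = sqrt(229)
arg(z) = arctan(b/a) = arctan(-2/-15) (quadrant-adjusted) = -172.41°


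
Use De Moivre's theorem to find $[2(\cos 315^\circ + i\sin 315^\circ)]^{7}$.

By De Moivre: z^n = r^n(cos(nθ) + i sin(nθ))
= 2^7(cos(7*315°) + i sin(7*315°))
= 128(cos 45° + i sin 45°)
= 64*sqrt(2) + 64*sqrt(2)i


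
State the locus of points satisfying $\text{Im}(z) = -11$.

Im(z) = y where z = x + yi; the equation y = -11 is satisfied by all points with that y-coordinate
Locus: Horizontal line y = -11


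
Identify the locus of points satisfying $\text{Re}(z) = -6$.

Re(z) = x where z = x + yi; the equation x = -6 is satisfied by all points with that x-coordinate
Locus: Vertical line x = -6


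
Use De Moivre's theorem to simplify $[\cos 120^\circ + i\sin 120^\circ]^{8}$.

By De Moivre: z^n = r^n(cos(nθ) + i sin(nθ))
= 1^8(cos(8*120°) + i sin(8*120°))
= 1(cos 240° + i sin 240°)
= -1/2 - (sqrt(3)/2)i


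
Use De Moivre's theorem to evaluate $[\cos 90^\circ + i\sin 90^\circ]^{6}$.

By De Moivre: z^n = r^n(cos(nθ) + i sin(nθ))
= 1^6(cos(6*90°) + i sin(6*90°))
= 1(cos 180° + i sin 180°)
= -1


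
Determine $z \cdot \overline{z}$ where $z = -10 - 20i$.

z * conjugate(z) = |z|^2 = a^2 + b^2
= (-10)^2 + (-20)^2 = 500


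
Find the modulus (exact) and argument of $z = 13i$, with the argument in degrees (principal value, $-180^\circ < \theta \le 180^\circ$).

|z| = sqrt(0^2 + 13^2) = 13
a = 0 and b > 0, so z lies on the positive imaginary axis: arg(z) = 90°


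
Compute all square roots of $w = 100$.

|w| = 100, arg(w) = 0°
Root modulus = 100^(1/2) = 10
Root arguments: θ_k = (0° + 360°k)/2 for k = 0, 1, ..., 1
Roots: 10, -10


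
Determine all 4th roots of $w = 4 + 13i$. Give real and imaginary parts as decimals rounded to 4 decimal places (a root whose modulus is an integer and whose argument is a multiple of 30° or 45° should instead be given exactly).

|w| = sqrt(185) ≈ 13.601471, arg(w) ≈ 72.897271°
Root modulus = sqrt(185)^(1/4) ≈ 1.920421
Root arguments: θ_k = (arg(w) + 360°k)/4 for k = 0, 1, ..., 3
Compute each root as (root modulus)(cos θ_k + i sin θ_k) using full-precision intermediates, then round to 4 decimal places.
Roots: 1.8241 + 0.6006i, -0.6006 + 1.8241i, -1.8241 - 0.6006i, 0.6006 - 1.8241i


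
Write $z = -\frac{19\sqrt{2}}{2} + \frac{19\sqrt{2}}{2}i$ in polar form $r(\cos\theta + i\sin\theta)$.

r = |z| = sqrt(a^2 + b^2) = sqrt((-19*sqrt(2)/2)^2 + (19*sqrt(2)/2)^2) = sqrt(361/2 + 361/2) = sqrt(361) = 19
θ = arctan(b/a) = arctan(13.435/-13.435) (quadrant-adjusted) = 135°
z = 19(cos 135° + i sin 135°)


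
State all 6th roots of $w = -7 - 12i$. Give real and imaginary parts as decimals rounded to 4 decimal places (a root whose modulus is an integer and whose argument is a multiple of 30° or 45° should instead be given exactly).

|w| = sqrt(193) ≈ 13.892444, arg(w) ≈ 239.743563°
Root modulus = sqrt(193)^(1/6) ≈ 1.550469
Root arguments: θ_k = (arg(w) + 360°k)/6 for k = 0, 1, ..., 5
Compute each root as (root modulus)(cos θ_k + i sin θ_k) using full-precision intermediates, then round to 4 decimal places.
Roots: 1.1885 + 0.9957i, -0.2681 + 1.5271i, -1.4566 + 0.5314i, -1.1885 - 0.9957i, 0.2681 - 1.5271i, 1.4566 - 0.5314i


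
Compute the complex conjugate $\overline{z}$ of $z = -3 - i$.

If z = a + bi, then conjugate(z) = a - bi
conjugate(-3 - i) = -3 + i


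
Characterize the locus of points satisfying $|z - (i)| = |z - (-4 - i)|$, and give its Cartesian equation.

|z - z1| = |z - z2| means z is equidistant from z1 and z2,
i.e. the perpendicular bisector of the segment from (0, 1) to (-4, -1) (midpoint (-2, 0)).
With z = x + yi, square both sides:
(x - 0)^2 + (y - 1)^2 = (x - (-4))^2 + (y - (-1))^2
The x^2 and y^2 terms cancel: -8x + (-4)y = 17 - 1 = 16
Simplify: 2x + y = -4
Locus: Perpendicular bisector of the segment from (0, 1) to (-4, -1): the line 2x + y = -4


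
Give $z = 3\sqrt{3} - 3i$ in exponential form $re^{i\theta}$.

r = |z| = sqrt((3*sqrt(3))^2 + (-3)^2) = sqrt(27 + 9) = sqrt(36) = 6
θ = arctan(b/a) = arctan(-3/5.1962) (quadrant-adjusted) = -30° = -π/6
z = 6e^(-i*π/6)


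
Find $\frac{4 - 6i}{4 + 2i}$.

Multiply numerator and denominator by conjugate (4 - 2i):
= (4 - 6i)(4 - 2i) / (4^2 + 2^2)
= (4 - 32i) / 20
Divide through by 4: (1 - 8i) / 5
= 1/5 - (8/5)i


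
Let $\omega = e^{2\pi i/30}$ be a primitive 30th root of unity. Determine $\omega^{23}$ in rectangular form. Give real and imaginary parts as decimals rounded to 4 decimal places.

ω^23 = e^(2πi·23/30) = e^(i·23π/15)
= cos(23π/15) + i sin(23π/15)
= 0.1045 - 0.9945i


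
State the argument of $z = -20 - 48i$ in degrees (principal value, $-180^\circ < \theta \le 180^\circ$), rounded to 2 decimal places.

θ = arctan(b/a) = arctan(-48/-20) (quadrant-adjusted) = -112.62°


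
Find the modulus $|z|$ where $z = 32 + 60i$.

|z| = sqrt(a^2 + b^2) = sqrt(32^2 + 60^2) = sqrt(4624) = 68


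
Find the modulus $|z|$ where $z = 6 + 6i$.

|z| = sqrt(a^2 + b^2) = sqrt(6^2 + 6^2) = sqrt(72) = sqrt(72)


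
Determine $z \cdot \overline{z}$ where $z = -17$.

z * conjugate(z) = |z|^2 = a^2 + b^2
= (-17)^2 + 0^2 = 289


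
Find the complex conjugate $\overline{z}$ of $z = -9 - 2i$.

If z = a + bi, then conjugate(z) = a - bi
conjugate(-9 - 2i) = -9 + 2i


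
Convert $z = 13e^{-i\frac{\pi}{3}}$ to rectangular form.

a = r cos θ = 13 * 1/2 = 13/2
b = r sin θ = 13 * -sqrt(3)/2 = -13*sqrt(3)/2
z = 13/2 - (13*sqrt(3)/2)i


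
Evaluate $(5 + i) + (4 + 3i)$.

(5 + 4) + (1 + 3)i = 9 + 4i


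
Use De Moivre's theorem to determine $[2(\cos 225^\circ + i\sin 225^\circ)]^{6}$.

By De Moivre: z^n = r^n(cos(nθ) + i sin(nθ))
= 2^6(cos(6*225°) + i sin(6*225°))
= 64(cos 270° + i sin 270°)
= -64i


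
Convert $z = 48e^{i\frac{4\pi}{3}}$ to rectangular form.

a = r cos θ = 48 * -1/2 = -24
b = r sin θ = 48 * -sqrt(3)/2 = -24*sqrt(3)
z = -24 - 24*sqrt(3)i


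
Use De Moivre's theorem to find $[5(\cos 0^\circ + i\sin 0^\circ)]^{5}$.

By De Moivre: z^n = r^n(cos(nθ) + i sin(nθ))
= 5^5(cos(5*0°) + i sin(5*0°))
= 3125(cos 0° + i sin 0°)
= 3125


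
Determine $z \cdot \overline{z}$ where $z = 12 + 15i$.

z * conjugate(z) = |z|^2 = a^2 + b^2
= 12^2 + 15^2 = 369


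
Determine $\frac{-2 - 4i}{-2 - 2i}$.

Multiply numerator and denominator by conjugate (-2 + 2i):
= (-2 - 4i)(-2 + 2i) / ((-2)^2 + (-2)^2)
= (12 + 4i) / 8
Divide through by 4: (3 + i) / 2
= 3/2 + (1/2)i


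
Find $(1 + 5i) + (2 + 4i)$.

(1 + 2) + (5 + 4)i = 3 + 9i


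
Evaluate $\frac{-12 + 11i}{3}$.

Divisor is real, so divide each part by 3:
= -4 + (11/3)i


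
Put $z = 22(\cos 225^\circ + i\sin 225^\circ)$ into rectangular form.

a = r cos θ = 22 * -sqrt(2)/2 = -11*sqrt(2)
b = r sin θ = 22 * -sqrt(2)/2 = -11*sqrt(2)
z = -11*sqrt(2) - 11*sqrt(2)i


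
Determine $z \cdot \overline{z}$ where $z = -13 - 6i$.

z * conjugate(z) = |z|^2 = a^2 + b^2
= (-13)^2 + (-6)^2 = 205


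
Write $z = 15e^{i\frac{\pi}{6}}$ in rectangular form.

a = r cos θ = 15 * sqrt(3)/2 = 15*sqrt(3)/2
b = r sin θ = 15 * 1/2 = 15/2
z = 15*sqrt(3)/2 + (15/2)i


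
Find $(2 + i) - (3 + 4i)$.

(2 - 3) + (1 - 4)i = -1 - 3i


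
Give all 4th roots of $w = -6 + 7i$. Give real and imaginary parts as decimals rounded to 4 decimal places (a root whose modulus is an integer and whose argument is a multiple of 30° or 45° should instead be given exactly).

|w| = sqrt(85) ≈ 9.219544, arg(w) ≈ 130.601295°
Root modulus = sqrt(85)^(1/4) ≈ 1.742518
Root arguments: θ_k = (arg(w) + 360°k)/4 for k = 0, 1, ..., 3
Compute each root as (root modulus)(cos θ_k + i sin θ_k) using full-precision intermediates, then round to 4 decimal places.
Roots: 1.4672 + 0.9401i, -0.9401 + 1.4672i, -1.4672 - 0.9401i, 0.9401 - 1.4672i


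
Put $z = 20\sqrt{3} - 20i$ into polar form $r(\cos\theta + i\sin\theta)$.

r = |z| = sqrt(a^2 + b^2) = sqrt((20*sqrt(3))^2 + (-20)^2) = sqrt(1200 + 400) = sqrt(1600) = 40
θ = arctan(b/a) = arctan(-20/34.641) (quadrant-adjusted) = 330°
z = 40(cos 330° + i sin 330°)


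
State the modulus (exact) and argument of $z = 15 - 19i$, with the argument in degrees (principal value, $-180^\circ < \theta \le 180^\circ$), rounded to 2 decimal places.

|z| = sqrt(15^2 + (-19)^2) = sqrt(586)
arg(z) = arctan(b/a) = arctan(-19/15) (quadrant-adjusted) = -51.71°


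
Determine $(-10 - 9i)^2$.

(a + bi)^2 = a^2 - b^2 + 2abi
= (-10)^2 - (-9)^2 + 2*(-10)*(-9)i
= 19 + 180i


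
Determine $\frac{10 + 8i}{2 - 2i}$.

Multiply numerator and denominator by conjugate (2 + 2i):
= (10 + 8i)(2 + 2i) / (2^2 + (-2)^2)
= (4 + 36i) / 8
Divide through by 4: (1 + 9i) / 2
= 1/2 + (9/2)i


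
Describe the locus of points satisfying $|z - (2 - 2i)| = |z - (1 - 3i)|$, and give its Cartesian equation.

|z - z1| = |z - z2| means z is equidistant from z1 and z2,
i.e. the perpendicular bisector of the segment from (2, -2) to (1, -3) (midpoint (3/2, -5/2)).
With z = x + yi, square both sides:
(x - 2)^2 + (y - (-2))^2 = (x - 1)^2 + (y - (-3))^2
The x^2 and y^2 terms cancel: -2x + (-2)y = 10 - 8 = 2
Simplify: x + y = -1
Locus: Perpendicular bisector of the segment from (2, -2) to (1, -3): the line x + y = -1


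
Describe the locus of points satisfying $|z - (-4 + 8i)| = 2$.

|z - z0| = r describes a circle centered at z0 with radius r
Here z0 = -4 + 8i and r = 2
Locus: Circle centered at (-4, 8) with radius 2


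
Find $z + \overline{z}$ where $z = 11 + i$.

z + conjugate(z) = (a + bi) + (a - bi) = 2a
= 2 * 11 = 22


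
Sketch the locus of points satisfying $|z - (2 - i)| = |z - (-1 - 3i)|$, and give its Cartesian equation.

|z - z1| = |z - z2| means z is equidistant from z1 and z2,
i.e. the perpendicular bisector of the segment from (2, -1) to (-1, -3) (midpoint (1/2, -2)).
With z = x + yi, square both sides:
(x - 2)^2 + (y - (-1))^2 = (x - (-1))^2 + (y - (-3))^2
The x^2 and y^2 terms cancel: -6x + (-4)y = 10 - 5 = 5
Simplify: 6x + 4y = -5
Locus: Perpendicular bisector of the segment from (2, -1) to (-1, -3): the line 6x + 4y = -5


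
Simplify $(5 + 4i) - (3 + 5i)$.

(5 - 3) + (4 - 5)i = 2 - i


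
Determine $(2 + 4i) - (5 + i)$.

(2 - 5) + (4 - 1)i = -3 + 3i


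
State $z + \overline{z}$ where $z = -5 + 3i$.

z + conjugate(z) = (a + bi) + (a - bi) = 2a
= 2 * (-5) = -10


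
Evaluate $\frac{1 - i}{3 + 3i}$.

Multiply numerator and denominator by conjugate (3 - 3i):
= (1 - i)(3 - 3i) / (3^2 + 3^2)
= (-6i) / 18
Divide through by 6: (-i) / 3
= 0 - (1/3)i


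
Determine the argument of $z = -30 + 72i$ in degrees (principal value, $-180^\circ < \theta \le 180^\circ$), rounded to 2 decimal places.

θ = arctan(b/a) = arctan(72/-30) (quadrant-adjusted) = 112.62°


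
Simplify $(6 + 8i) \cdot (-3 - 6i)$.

(a1*a2 - b1*b2) + (a1*b2 + b1*a2)i
= (-18 - (-48)) + (-36 + (-24))i
= 30 - 60i


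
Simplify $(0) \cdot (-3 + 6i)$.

(a1*a2 - b1*b2) + (a1*b2 + b1*a2)i
= (0 - 0) + (0 + 0)i
= 0


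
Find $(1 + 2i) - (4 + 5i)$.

(1 - 4) + (2 - 5)i = -3 - 3i


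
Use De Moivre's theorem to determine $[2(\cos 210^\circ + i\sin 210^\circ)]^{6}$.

By De Moivre: z^n = r^n(cos(nθ) + i sin(nθ))
= 2^6(cos(6*210°) + i sin(6*210°))
= 64(cos 180° + i sin 180°)
= -64


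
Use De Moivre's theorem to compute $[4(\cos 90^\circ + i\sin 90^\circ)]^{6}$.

By De Moivre: z^n = r^n(cos(nθ) + i sin(nθ))
= 4^6(cos(6*90°) + i sin(6*90°))
= 4096(cos 180° + i sin 180°)
= -4096


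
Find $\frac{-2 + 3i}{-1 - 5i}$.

Multiply numerator and denominator by conjugate (-1 + 5i):
= (-2 + 3i)(-1 + 5i) / ((-1)^2 + (-5)^2)
= (-13 - 13i) / 26
Divide through by 13: (-1 - i) / 2
= -1/2 - (1/2)i


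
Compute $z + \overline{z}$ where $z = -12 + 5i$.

z + conjugate(z) = (a + bi) + (a - bi) = 2a
= 2 * (-12) = -24


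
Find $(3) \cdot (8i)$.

(a1*a2 - b1*b2) + (a1*b2 + b1*a2)i
= (0 - 0) + (24 + 0)i
= 24i


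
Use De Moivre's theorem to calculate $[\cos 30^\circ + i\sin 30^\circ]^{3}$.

By De Moivre: z^n = r^n(cos(nθ) + i sin(nθ))
= 1^3(cos(3*30°) + i sin(3*30°))
= 1(cos 90° + i sin 90°)
= i


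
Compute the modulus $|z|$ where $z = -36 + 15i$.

|z| = sqrt(a^2 + b^2) = sqrt((-36)^2 + 15^2) = sqrt(1521) = 39


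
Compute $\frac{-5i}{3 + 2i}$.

Multiply numerator and denominator by conjugate (3 - 2i):
= (-5i)(3 - 2i) / (3^2 + 2^2)
= (-10 - 15i) / 13
= -10/13 - (15/13)i


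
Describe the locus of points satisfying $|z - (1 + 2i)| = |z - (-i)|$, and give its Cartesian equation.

|z - z1| = |z - z2| means z is equidistant from z1 and z2,
i.e. the perpendicular bisector of the segment from (1, 2) to (0, -1) (midpoint (1/2, 1/2)).
With z = x + yi, square both sides:
(x - 1)^2 + (y - 2)^2 = (x - 0)^2 + (y - (-1))^2
The x^2 and y^2 terms cancel: -2x + (-6)y = 1 - 5 = -4
Simplify: x + 3y = 2
Locus: Perpendicular bisector of the segment from (1, 2) to (0, -1): the line x + 3y = 2


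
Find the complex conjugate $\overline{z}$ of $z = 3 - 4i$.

If z = a + bi, then conjugate(z) = a - bi
conjugate(3 - 4i) = 3 + 4i


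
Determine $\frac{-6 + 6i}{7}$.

Divisor is real, so divide each part by 7:
= -6/7 + (6/7)i


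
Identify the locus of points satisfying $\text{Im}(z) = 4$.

Im(z) = y where z = x + yi; the equation y = 4 is satisfied by all points with that y-coordinate
Locus: Horizontal line y = 4


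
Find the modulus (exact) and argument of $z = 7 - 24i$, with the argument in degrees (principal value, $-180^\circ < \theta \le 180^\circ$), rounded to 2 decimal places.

|z| = sqrt(7^2 + (-24)^2) = 25
arg(z) = arctan(b/a) = arctan(-24/7) (quadrant-adjusted) = -73.74°


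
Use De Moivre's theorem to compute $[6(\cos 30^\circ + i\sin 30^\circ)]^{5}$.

By De Moivre: z^n = r^n(cos(nθ) + i sin(nθ))
= 6^5(cos(5*30°) + i sin(5*30°))
= 7776(cos 150° + i sin 150°)
= -3888*sqrt(3) + 3888i


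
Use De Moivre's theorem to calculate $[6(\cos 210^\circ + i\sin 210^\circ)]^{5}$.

By De Moivre: z^n = r^n(cos(nθ) + i sin(nθ))
= 6^5(cos(5*210°) + i sin(5*210°))
= 7776(cos 330° + i sin 330°)
= 3888*sqrt(3) - 3888i


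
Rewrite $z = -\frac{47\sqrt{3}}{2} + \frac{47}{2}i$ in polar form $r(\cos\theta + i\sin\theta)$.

r = |z| = sqrt(a^2 + b^2) = sqrt((-47*sqrt(3)/2)^2 + (47/2)^2) = sqrt(6627/4 + 2209/4) = sqrt(2209) = 47
θ = arctan(b/a) = arctan(23.5/-40.7032) (quadrant-adjusted) = 150°
z = 47(cos 150° + i sin 150°)
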